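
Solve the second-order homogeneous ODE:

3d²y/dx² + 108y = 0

Characteristic equation: 3r² + 108 = 0
Divide by 3: r² + 36 = 0
Roots: r = ±6i (complex conjugates)
General solution: y = C₁cos(6x) + C₂sin(6x)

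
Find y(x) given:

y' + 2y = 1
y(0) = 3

General solution: y = 1/2 + Ce^(-2x)
Applying y(0) = 3: C = 3 - 1/2 = 5/2
Particular solution: y = 1/2 + (5/2)e^(-2x)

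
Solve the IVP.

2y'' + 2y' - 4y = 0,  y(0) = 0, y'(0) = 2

General solution: y = C₁e^x + C₂e^(-2x)
Applying ICs: C₁ = 2/3, C₂ = -2/3
Particular solution: y = (2/3)e^x - (2/3)e^(-2x)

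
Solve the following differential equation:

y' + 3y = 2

Using integrating factor method:

General solution: y = 2/3 + Ce^(-3x)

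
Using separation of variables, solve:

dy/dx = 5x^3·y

Separating variables and integrating:
ln|y| = 5x^4/4 + C

General solution: y = Ce^(5x^4/4)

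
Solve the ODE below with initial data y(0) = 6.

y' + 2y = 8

General solution: y = 4 + Ce^(-2x)
Applying y(0) = 6: C = 6 - 4 = 2
Particular solution: y = 4 + 2e^(-2x)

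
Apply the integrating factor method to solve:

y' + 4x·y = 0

Using integrating factor method:

General solution: y = Ce^(-2x^2)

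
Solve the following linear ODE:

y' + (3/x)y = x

Using integrating factor method:

General solution: y = (1/5)x^2 + Cx^(-3)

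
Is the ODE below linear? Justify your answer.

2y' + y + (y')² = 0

No. Nonlinear ((y')² term)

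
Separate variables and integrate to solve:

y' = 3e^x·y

Separating variables and integrating:
ln|y| = 3e^x + C

General solution: y = Ce^(3e^x)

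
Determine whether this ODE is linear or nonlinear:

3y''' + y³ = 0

Nonlinear (y³ term)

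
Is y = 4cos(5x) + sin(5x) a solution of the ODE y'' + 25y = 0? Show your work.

Verification:
y'' = -100cos(5x) - 25sin(5x)
y'' + 25y = 0 ✓

Yes, it is a solution.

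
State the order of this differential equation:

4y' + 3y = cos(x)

The order is 1 (highest derivative is of order 1).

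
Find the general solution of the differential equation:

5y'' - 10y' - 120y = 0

Characteristic equation: 5r² - 10r - 120 = 0
Divide by 5: r² - 2r - 24 = 0
Roots: r = 6, -4 (distinct real)
General solution: y = C₁e^(6x) + C₂e^(-4x)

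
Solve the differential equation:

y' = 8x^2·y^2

Separating variables and integrating:
-1/y = 8x^3/3 + C

General solution: y^-1 = (-8/3)x^3 + C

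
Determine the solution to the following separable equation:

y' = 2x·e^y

Separating variables and integrating:
-e^(-y) = x² + C

General solution: y = -ln(C - x²)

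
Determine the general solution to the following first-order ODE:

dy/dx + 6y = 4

Using integrating factor method:

General solution: y = 2/3 + Ce^(-6x)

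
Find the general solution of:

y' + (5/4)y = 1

Using integrating factor method:

General solution: y = 4/5 + Ce^(-5x/4)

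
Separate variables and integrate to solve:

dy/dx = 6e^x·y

Separating variables and integrating:
ln|y| = 6e^x + C

General solution: y = Ce^(6e^x)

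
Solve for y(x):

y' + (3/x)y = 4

Using integrating factor method:

General solution: y = x + Cx^(-3)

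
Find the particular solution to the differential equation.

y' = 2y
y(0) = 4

General solution: y = Ce^(2x)
Applying IC y(0) = 4:
Particular solution: y = 4e^(2x)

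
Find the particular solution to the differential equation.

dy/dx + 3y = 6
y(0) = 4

General solution: y = 2 + Ce^(-3x)
Applying y(0) = 4: C = 4 - 2 = 2
Particular solution: y = 2 + 2e^(-3x)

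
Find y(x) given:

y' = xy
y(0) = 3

General solution: y = Ce^(x²/2)
Applying IC y(0) = 3:
Particular solution: y = 3e^(x²/2)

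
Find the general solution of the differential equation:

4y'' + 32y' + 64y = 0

Characteristic equation: 4r² + 32r + 64 = 0
Divide by 4: r² + 8r + 16 = 0
Factored: (r + 4)² = 0
Repeated root: r = -4
General solution: y = (C₁ + C₂x)e^(-4x)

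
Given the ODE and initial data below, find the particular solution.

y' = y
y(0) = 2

General solution: y = Ce^x
Applying IC y(0) = 2:
Particular solution: y = 2e^x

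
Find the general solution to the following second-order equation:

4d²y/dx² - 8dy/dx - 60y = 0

Characteristic equation: 4r² - 8r - 60 = 0
Divide by 4: r² - 2r - 15 = 0
Roots: r = 5, -3 (distinct real)
General solution: y = C₁e^(5x) + C₂e^(-3x)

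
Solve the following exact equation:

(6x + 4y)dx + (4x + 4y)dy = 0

Verify exactness: ∂M/∂y = ∂N/∂x ✓
Find F(x,y) such that ∂F/∂x = M, ∂F/∂y = N
Solution: 3x² + 4xy + 2y² = C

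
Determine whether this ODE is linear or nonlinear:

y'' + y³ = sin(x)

Nonlinear (y³ term)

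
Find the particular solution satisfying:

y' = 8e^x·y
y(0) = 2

General solution: y = Ce^(8e^x)
Applying IC y(0) = 2:
Particular solution: y = 2e^(8(e^x - 1))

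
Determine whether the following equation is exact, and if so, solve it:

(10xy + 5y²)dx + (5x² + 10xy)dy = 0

Verify exactness: ∂M/∂y = ∂N/∂x ✓
Find F(x,y) such that ∂F/∂x = M, ∂F/∂y = N
Solution: 5x²y + 5xy² = C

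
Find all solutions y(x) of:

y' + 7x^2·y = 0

Using integrating factor method:

General solution: y = Ce^(-7x^3/3)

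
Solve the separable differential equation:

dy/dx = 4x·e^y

Separating variables and integrating:
-e^(-y) = 2x² + C

General solution: y = -ln(C - 2x²)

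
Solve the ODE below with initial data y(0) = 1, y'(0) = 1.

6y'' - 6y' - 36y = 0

General solution: y = C₁e^(3x) + C₂e^(-2x)
Applying ICs: C₁ = 3/5, C₂ = 2/5
Particular solution: y = (3/5)e^(3x) + (2/5)e^(-2x)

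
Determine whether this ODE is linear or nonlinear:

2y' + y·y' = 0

Nonlinear (product y·y')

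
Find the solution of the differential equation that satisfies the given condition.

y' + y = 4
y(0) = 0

General solution: y = 4 + Ce^(-x)
Applying y(0) = 0: C = 0 - 4 = -4
Particular solution: y = 4 - 4e^(-x)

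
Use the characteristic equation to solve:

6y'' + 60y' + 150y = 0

Characteristic equation: 6r² + 60r + 150 = 0
Divide by 6: r² + 10r + 25 = 0
Factored: (r + 5)² = 0
Repeated root: r = -5
General solution: y = (C₁ + C₂x)e^(-5x)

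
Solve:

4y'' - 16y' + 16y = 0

Characteristic equation: 4r² - 16r + 16 = 0
Divide by 4: r² - 4r + 4 = 0
Factored: (r - 2)² = 0
Repeated root: r = 2
General solution: y = (C₁ + C₂x)e^(2x)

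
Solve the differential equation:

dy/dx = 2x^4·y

Separating variables and integrating:
ln|y| = 2x^5/5 + C

General solution: y = Ce^(2x^5/5)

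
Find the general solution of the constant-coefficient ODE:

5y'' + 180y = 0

Characteristic equation: 5r² + 180 = 0
Divide by 5: r² + 36 = 0
Roots: r = ±6i (complex conjugates)
General solution: y = C₁cos(6x) + C₂sin(6x)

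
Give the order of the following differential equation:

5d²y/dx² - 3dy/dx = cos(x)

The order is 2 (highest derivative is of order 2).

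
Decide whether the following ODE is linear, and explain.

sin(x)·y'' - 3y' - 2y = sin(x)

Linear (y and its derivatives appear to the first power only, no products of y terms)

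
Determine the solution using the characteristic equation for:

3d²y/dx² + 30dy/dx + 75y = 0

Characteristic equation: 3r² + 30r + 75 = 0
Divide by 3: r² + 10r + 25 = 0
Factored: (r + 5)² = 0
Repeated root: r = -5
General solution: y = (C₁ + C₂x)e^(-5x)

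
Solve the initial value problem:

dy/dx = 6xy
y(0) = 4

General solution: y = Ce^(3x²)
Applying IC y(0) = 4:
Particular solution: y = 4e^(3x²)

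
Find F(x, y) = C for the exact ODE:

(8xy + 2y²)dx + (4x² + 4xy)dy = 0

Verify exactness: ∂M/∂y = ∂N/∂x ✓
Find F(x,y) such that ∂F/∂x = M, ∂F/∂y = N
Solution: 4x²y + 2xy² = C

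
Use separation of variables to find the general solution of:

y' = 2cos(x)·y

Separating variables and integrating:
ln|y| = 2sin(x) + C

General solution: y = Ce^(2sin(x))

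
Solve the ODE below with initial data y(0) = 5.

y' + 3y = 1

General solution: y = 1/3 + Ce^(-3x)
Applying y(0) = 5: C = 5 - 1/3 = 14/3
Particular solution: y = 1/3 + (14/3)e^(-3x)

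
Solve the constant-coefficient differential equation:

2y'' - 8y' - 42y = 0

Characteristic equation: 2r² - 8r - 42 = 0
Divide by 2: r² - 4r - 21 = 0
Roots: r = 7, -3 (distinct real)
General solution: y = C₁e^(7x) + C₂e^(-3x)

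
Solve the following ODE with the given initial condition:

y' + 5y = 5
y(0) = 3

General solution: y = 1 + Ce^(-5x)
Applying y(0) = 3: C = 3 - 1 = 2
Particular solution: y = 1 + 2e^(-5x)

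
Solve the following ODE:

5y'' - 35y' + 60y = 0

Characteristic equation: 5r² - 35r + 60 = 0
Divide by 5: r² - 7r + 12 = 0
Roots: r = 3, 4 (distinct real)
General solution: y = C₁e^(3x) + C₂e^(4x)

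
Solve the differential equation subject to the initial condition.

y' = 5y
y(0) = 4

General solution: y = Ce^(5x)
Applying IC y(0) = 4:
Particular solution: y = 4e^(5x)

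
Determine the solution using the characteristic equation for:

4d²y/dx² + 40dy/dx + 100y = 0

Characteristic equation: 4r² + 40r + 100 = 0
Divide by 4: r² + 10r + 25 = 0
Factored: (r + 5)² = 0
Repeated root: r = -5
General solution: y = (C₁ + C₂x)e^(-5x)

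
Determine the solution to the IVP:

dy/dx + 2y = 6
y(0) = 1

General solution: y = 3 + Ce^(-2x)
Applying y(0) = 1: C = 1 - 3 = -2
Particular solution: y = 3 - 2e^(-2x)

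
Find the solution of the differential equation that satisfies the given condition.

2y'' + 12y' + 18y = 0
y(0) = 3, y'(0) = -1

General solution: y = (C₁ + C₂x)e^(-3x)
Repeated root r = -3
Applying ICs: C₁ = 3, C₂ = 8
Particular solution: y = (3 + 8x)e^(-3x)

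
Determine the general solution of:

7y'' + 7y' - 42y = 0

Characteristic equation: 7r² + 7r - 42 = 0
Divide by 7: r² + r - 6 = 0
Roots: r = 2, -3 (distinct real)
General solution: y = C₁e^(2x) + C₂e^(-3x)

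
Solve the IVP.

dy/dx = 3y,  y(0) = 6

General solution: y = Ce^(3x)
Applying IC y(0) = 6:
Particular solution: y = 6e^(3x)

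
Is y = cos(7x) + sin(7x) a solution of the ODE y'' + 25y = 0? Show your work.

Verification:
y'' = -49cos(7x) - 49sin(7x)
y'' + 25y ≠ 0 (frequency mismatch: got 49 instead of 25)

No, it is not a solution.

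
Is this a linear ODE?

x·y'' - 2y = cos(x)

Yes. Linear (y and its derivatives appear to the first power only, no products of y terms)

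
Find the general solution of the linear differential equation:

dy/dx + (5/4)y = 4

Using integrating factor method:

General solution: y = 16/5 + Ce^(-5x/4)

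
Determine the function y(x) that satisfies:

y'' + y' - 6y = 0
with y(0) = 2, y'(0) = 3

General solution: y = C₁e^(2x) + C₂e^(-3x)
Applying ICs: C₁ = 9/5, C₂ = 1/5
Particular solution: y = (9/5)e^(2x) + (1/5)e^(-3x)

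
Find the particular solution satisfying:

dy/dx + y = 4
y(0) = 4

General solution: y = 4 + Ce^(-x)
Applying y(0) = 4: C = 4 - 4 = 0
Particular solution: y = 4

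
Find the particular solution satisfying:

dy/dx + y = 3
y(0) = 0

General solution: y = 3 + Ce^(-x)
Applying y(0) = 0: C = 0 - 3 = -3
Particular solution: y = 3 - 3e^(-x)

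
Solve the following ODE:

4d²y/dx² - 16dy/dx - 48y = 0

Characteristic equation: 4r² - 16r - 48 = 0
Divide by 4: r² - 4r - 12 = 0
Roots: r = 6, -2 (distinct real)
General solution: y = C₁e^(6x) + C₂e^(-2x)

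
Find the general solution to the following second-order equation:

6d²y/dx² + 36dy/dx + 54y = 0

Characteristic equation: 6r² + 36r + 54 = 0
Divide by 6: r² + 6r + 9 = 0
Factored: (r + 3)² = 0
Repeated root: r = -3
General solution: y = (C₁ + C₂x)e^(-3x)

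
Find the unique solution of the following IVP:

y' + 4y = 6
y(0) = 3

General solution: y = 3/2 + Ce^(-4x)
Applying y(0) = 3: C = 3 - 3/2 = 3/2
Particular solution: y = 3/2 + (3/2)e^(-4x)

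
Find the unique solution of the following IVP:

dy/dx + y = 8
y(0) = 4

General solution: y = 8 + Ce^(-x)
Applying y(0) = 4: C = 4 - 8 = -4
Particular solution: y = 8 - 4e^(-x)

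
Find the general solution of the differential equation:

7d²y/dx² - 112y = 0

Characteristic equation: 7r² - 112 = 0
Divide by 7: r² - 16 = 0
Roots: r = 4, -4 (distinct real)
General solution: y = C₁e^(4x) + C₂e^(-4x)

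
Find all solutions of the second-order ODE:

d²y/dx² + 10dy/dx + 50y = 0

Characteristic equation: r² + 10r + 50 = 0
Roots: r = -5 ± 5i (complex conjugates)
General solution: y = e^(-5x)(C₁cos(5x) + C₂sin(5x))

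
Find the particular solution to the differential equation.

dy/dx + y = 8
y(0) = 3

General solution: y = 8 + Ce^(-x)
Applying y(0) = 3: C = 3 - 8 = -5
Particular solution: y = 8 - 5e^(-x)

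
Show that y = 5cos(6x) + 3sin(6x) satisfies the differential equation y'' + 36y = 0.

Verification:
y'' = -180cos(6x) - 108sin(6x)
y'' + 36y = 0 ✓

Yes, it is a solution.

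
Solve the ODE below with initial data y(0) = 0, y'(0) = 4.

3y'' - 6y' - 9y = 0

General solution: y = C₁e^(3x) + C₂e^(-x)
Applying ICs: C₁ = 1, C₂ = -1
Particular solution: y = e^(3x) - e^(-x)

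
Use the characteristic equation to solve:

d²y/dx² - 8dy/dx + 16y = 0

Characteristic equation: r² - 8r + 16 = 0
Factored: (r - 4)² = 0
Repeated root: r = 4
General solution: y = (C₁ + C₂x)e^(4x)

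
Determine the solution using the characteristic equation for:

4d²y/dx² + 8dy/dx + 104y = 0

Characteristic equation: 4r² + 8r + 104 = 0
Divide by 4: r² + 2r + 26 = 0
Roots: r = -1 ± 5i (complex conjugates)
General solution: y = e^(-x)(C₁cos(5x) + C₂sin(5x))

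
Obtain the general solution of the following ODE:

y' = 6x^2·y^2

Separating variables and integrating:
-1/y = 2x^3 + C

General solution: y^-1 = -2x^3 + C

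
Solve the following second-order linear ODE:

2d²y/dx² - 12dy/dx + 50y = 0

Characteristic equation: 2r² - 12r + 50 = 0
Divide by 2: r² - 6r + 25 = 0
Roots: r = 3 ± 4i (complex conjugates)
General solution: y = e^(3x)(C₁cos(4x) + C₂sin(4x))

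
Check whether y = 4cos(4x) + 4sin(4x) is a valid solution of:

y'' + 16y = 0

Verification:
y'' = -64cos(4x) - 64sin(4x)
y'' + 16y = 0 ✓

Yes, it is a solution.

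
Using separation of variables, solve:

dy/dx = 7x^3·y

Separating variables and integrating:
ln|y| = 7x^4/4 + C

General solution: y = Ce^(7x^4/4)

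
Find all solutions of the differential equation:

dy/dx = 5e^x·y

Separating variables and integrating:
ln|y| = 5e^x + C

General solution: y = Ce^(5e^x)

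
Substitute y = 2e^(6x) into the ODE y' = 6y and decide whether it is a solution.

Verification:
y = 2e^(6x)
y' = 12e^(6x)
6y = 12e^(6x)
y' = 6y ✓

Yes, it is a solution.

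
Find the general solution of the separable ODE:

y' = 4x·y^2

Separating variables and integrating:
-1/y = 2x^2 + C

General solution: y^-1 = -2x^2 + C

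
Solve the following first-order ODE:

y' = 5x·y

Separating variables and integrating:
ln|y| = 5x^2/2 + C

General solution: y = Ce^(5x^2/2)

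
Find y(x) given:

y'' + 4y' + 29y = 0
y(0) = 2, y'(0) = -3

General solution: y = e^(-2x)(C₁cos(5x) + C₂sin(5x))
Complex roots r = -2 ± 5i
Applying ICs: C₁ = 2, C₂ = 1/5
Particular solution: y = e^(-2x)(2cos(5x) + (1/5)sin(5x))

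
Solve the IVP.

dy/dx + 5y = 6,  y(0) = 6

General solution: y = 6/5 + Ce^(-5x)
Applying y(0) = 6: C = 6 - 6/5 = 24/5
Particular solution: y = 6/5 + (24/5)e^(-5x)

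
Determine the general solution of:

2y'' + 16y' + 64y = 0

Characteristic equation: 2r² + 16r + 64 = 0
Divide by 2: r² + 8r + 32 = 0
Roots: r = -4 ± 4i (complex conjugates)
General solution: y = e^(-4x)(C₁cos(4x) + C₂sin(4x))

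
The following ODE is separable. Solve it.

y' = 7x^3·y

Separating variables and integrating:
ln|y| = 7x^4/4 + C

General solution: y = Ce^(7x^4/4)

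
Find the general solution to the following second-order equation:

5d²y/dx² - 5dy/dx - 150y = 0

Characteristic equation: 5r² - 5r - 150 = 0
Divide by 5: r² - r - 30 = 0
Roots: r = 6, -5 (distinct real)
General solution: y = C₁e^(6x) + C₂e^(-5x)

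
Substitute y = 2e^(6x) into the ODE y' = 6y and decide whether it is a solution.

Verification:
y = 2e^(6x)
y' = 12e^(6x)
6y = 12e^(6x)
y' = 6y ✓

Yes, it is a solution.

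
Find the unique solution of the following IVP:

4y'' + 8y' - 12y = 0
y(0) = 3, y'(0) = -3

General solution: y = C₁e^x + C₂e^(-3x)
Applying ICs: C₁ = 3/2, C₂ = 3/2
Particular solution: y = (3/2)e^x + (3/2)e^(-3x)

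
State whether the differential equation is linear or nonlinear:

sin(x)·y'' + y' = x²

Linear (y and its derivatives appear to the first power only, no products of y terms)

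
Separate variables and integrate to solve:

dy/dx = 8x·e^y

Separating variables and integrating:
-e^(-y) = 4x² + C

General solution: y = -ln(C - 4x²)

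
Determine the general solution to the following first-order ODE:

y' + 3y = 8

Using integrating factor method:

General solution: y = 8/3 + Ce^(-3x)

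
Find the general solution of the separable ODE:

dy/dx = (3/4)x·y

Separating variables and integrating:
ln|y| = 3x^2/8 + C

General solution: y = Ce^(3x^2/8)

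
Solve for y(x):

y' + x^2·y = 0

Using integrating factor method:

General solution: y = Ce^(-x^3/3)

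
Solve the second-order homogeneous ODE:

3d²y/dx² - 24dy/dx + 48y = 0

Characteristic equation: 3r² - 24r + 48 = 0
Divide by 3: r² - 8r + 16 = 0
Factored: (r - 4)² = 0
Repeated root: r = 4
General solution: y = (C₁ + C₂x)e^(4x)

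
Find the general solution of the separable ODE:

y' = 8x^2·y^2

Separating variables and integrating:
-1/y = 8x^3/3 + C

General solution: y^-1 = (-8/3)x^3 + C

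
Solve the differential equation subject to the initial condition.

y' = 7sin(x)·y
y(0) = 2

General solution: y = Ce^(-7cos(x))
Applying IC y(0) = 2:
Particular solution: y = 2e^(7(1-cos(x)))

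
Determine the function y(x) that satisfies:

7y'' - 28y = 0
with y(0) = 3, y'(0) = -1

General solution: y = C₁e^(2x) + C₂e^(-2x)
Applying ICs: C₁ = 5/4, C₂ = 7/4
Particular solution: y = (5/4)e^(2x) + (7/4)e^(-2x)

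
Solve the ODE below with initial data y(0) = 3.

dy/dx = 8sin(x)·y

General solution: y = Ce^(-8cos(x))
Applying IC y(0) = 3:
Particular solution: y = 3e^(8(1-cos(x)))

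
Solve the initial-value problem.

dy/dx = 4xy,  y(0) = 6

General solution: y = Ce^(2x²)
Applying IC y(0) = 6:
Particular solution: y = 6e^(2x²)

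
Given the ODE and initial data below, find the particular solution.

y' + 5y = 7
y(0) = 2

General solution: y = 7/5 + Ce^(-5x)
Applying y(0) = 2: C = 2 - 7/5 = 3/5
Particular solution: y = 7/5 + (3/5)e^(-5x)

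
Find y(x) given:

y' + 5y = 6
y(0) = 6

General solution: y = 6/5 + Ce^(-5x)
Applying y(0) = 6: C = 6 - 6/5 = 24/5
Particular solution: y = 6/5 + (24/5)e^(-5x)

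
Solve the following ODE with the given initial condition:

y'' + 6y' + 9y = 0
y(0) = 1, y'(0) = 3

General solution: y = (C₁ + C₂x)e^(-3x)
Repeated root r = -3
Applying ICs: C₁ = 1, C₂ = 6
Particular solution: y = (1 + 6x)e^(-3x)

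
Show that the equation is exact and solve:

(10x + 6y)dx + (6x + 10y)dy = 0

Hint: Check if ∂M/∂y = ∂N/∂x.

Verify exactness: ∂M/∂y = ∂N/∂x ✓
Find F(x,y) such that ∂F/∂x = M, ∂F/∂y = N
Solution: 5x² + 6xy + 5y² = C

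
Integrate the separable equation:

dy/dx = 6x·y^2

Separating variables and integrating:
-1/y = 3x^2 + C

General solution: y^-1 = -3x^2 + C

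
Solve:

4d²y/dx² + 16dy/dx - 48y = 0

Characteristic equation: 4r² + 16r - 48 = 0
Divide by 4: r² + 4r - 12 = 0
Roots: r = 2, -6 (distinct real)
General solution: y = C₁e^(2x) + C₂e^(-6x)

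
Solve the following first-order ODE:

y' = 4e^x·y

Separating variables and integrating:
ln|y| = 4e^x + C

General solution: y = Ce^(4e^x)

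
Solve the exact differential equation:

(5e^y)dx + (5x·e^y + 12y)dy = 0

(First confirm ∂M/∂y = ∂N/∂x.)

Verify exactness: ∂M/∂y = ∂N/∂x ✓
Find F(x,y) such that ∂F/∂x = M, ∂F/∂y = N
Solution: 5x·e^y + 6y² = C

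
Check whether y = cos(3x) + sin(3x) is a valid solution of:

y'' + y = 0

Verification:
y'' = -9cos(3x) - 9sin(3x)
y'' + y ≠ 0 (frequency mismatch: got 9 instead of 1)

No, it is not a solution.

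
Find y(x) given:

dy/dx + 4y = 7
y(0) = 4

General solution: y = 7/4 + Ce^(-4x)
Applying y(0) = 4: C = 4 - 7/4 = 9/4
Particular solution: y = 7/4 + (9/4)e^(-4x)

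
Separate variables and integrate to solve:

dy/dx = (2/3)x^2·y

Separating variables and integrating:
ln|y| = 2x^3/9 + C

General solution: y = Ce^(2x^3/9)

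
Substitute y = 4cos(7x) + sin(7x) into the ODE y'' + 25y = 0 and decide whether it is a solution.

Verification:
y'' = -196cos(7x) - 49sin(7x)
y'' + 25y ≠ 0 (frequency mismatch: got 49 instead of 25)

No, it is not a solution.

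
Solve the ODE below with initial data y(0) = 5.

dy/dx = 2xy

General solution: y = Ce^(x²)
Applying IC y(0) = 5:
Particular solution: y = 5e^(x²)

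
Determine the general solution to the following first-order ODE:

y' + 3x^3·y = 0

Using integrating factor method:

General solution: y = Ce^(-3x^4/4)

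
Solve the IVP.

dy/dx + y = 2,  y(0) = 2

General solution: y = 2 + Ce^(-x)
Applying y(0) = 2: C = 2 - 2 = 0
Particular solution: y = 2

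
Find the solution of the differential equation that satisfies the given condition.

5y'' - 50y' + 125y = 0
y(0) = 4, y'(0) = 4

General solution: y = (C₁ + C₂x)e^(5x)
Repeated root r = 5
Applying ICs: C₁ = 4, C₂ = -16
Particular solution: y = (4 - 16x)e^(5x)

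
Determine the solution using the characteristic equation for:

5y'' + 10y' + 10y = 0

Characteristic equation: 5r² + 10r + 10 = 0
Divide by 5: r² + 2r + 2 = 0
Roots: r = -1 ± i (complex conjugates)
General solution: y = e^(-x)(C₁cos(x) + C₂sin(x))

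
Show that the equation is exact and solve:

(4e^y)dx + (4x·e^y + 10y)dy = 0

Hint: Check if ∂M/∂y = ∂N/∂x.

Verify exactness: ∂M/∂y = ∂N/∂x ✓
Find F(x,y) such that ∂F/∂x = M, ∂F/∂y = N
Solution: 4x·e^y + 5y² = C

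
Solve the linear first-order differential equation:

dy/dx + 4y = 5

Using integrating factor method:

General solution: y = 5/4 + Ce^(-4x)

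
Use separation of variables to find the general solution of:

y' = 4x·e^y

Separating variables and integrating:
-e^(-y) = 2x² + C

General solution: y = -ln(C - 2x²)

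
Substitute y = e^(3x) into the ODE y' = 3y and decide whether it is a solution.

Verification:
y = e^(3x)
y' = 3e^(3x)
3y = 3e^(3x)
y' = 3y ✓

Yes, it is a solution.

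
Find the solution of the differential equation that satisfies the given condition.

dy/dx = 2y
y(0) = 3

General solution: y = Ce^(2x)
Applying IC y(0) = 3:
Particular solution: y = 3e^(2x)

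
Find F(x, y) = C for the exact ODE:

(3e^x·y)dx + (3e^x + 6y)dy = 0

Verify exactness: ∂M/∂y = ∂N/∂x ✓
Find F(x,y) such that ∂F/∂x = M, ∂F/∂y = N
Solution: 3e^x·y + 3y² = C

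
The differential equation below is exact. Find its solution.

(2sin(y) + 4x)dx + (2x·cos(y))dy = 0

Verify exactness: ∂M/∂y = ∂N/∂x ✓
Find F(x,y) such that ∂F/∂x = M, ∂F/∂y = N
Solution: 2x·sin(y) + 2x² = C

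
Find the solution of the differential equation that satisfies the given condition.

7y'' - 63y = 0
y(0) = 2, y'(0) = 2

General solution: y = C₁e^(3x) + C₂e^(-3x)
Applying ICs: C₁ = 4/3, C₂ = 2/3
Particular solution: y = (4/3)e^(3x) + (2/3)e^(-3x)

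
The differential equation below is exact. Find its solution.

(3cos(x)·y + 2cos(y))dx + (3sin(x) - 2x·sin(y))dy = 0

Verify exactness: ∂M/∂y = ∂N/∂x ✓
Find F(x,y) such that ∂F/∂x = M, ∂F/∂y = N
Solution: 3sin(x)·y + 2x·cos(y) = C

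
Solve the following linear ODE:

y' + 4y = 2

Using integrating factor method:

General solution: y = 1/2 + Ce^(-4x)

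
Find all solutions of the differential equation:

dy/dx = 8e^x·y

Separating variables and integrating:
ln|y| = 8e^x + C

General solution: y = Ce^(8e^x)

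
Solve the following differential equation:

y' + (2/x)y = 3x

Using integrating factor method:

General solution: y = (3/4)x^2 + Cx^(-2)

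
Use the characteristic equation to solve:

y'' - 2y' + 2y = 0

Characteristic equation: r² - 2r + 2 = 0
Roots: r = 1 ± i (complex conjugates)
General solution: y = e^x(C₁cos(x) + C₂sin(x))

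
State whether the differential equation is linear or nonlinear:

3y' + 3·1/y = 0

Nonlinear (1/y term)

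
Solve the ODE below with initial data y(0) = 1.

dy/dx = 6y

General solution: y = Ce^(6x)
Applying IC y(0) = 1:
Particular solution: y = e^(6x)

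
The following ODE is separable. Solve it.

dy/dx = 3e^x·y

Separating variables and integrating:
ln|y| = 3e^x + C

General solution: y = Ce^(3e^x)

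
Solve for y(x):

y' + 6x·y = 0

Using integrating factor method:

General solution: y = Ce^(-3x^2)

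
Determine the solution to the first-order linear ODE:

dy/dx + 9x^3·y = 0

Using integrating factor method:

General solution: y = Ce^(-9x^4/4)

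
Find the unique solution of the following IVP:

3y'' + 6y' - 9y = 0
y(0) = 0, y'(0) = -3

General solution: y = C₁e^x + C₂e^(-3x)
Applying ICs: C₁ = -3/4, C₂ = 3/4
Particular solution: y = -(3/4)e^x + (3/4)e^(-3x)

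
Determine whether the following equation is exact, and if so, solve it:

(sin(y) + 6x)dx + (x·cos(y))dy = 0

Verify exactness: ∂M/∂y = ∂N/∂x ✓
Find F(x,y) such that ∂F/∂x = M, ∂F/∂y = N
Solution: x·sin(y) + 3x² = C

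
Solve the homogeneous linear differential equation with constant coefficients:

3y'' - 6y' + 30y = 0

Characteristic equation: 3r² - 6r + 30 = 0
Divide by 3: r² - 2r + 10 = 0
Roots: r = 1 ± 3i (complex conjugates)
General solution: y = e^x(C₁cos(3x) + C₂sin(3x))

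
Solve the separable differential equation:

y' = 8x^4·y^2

Separating variables and integrating:
-1/y = 8x^5/5 + C

General solution: y^-1 = (-8/5)x^5 + C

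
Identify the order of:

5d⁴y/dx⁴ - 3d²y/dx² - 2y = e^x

The order is 4 (highest derivative is of order 4).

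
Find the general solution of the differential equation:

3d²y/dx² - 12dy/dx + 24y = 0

Characteristic equation: 3r² - 12r + 24 = 0
Divide by 3: r² - 4r + 8 = 0
Roots: r = 2 ± 2i (complex conjugates)
General solution: y = e^(2x)(C₁cos(2x) + C₂sin(2x))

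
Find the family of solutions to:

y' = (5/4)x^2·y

Separating variables and integrating:
ln|y| = 5x^3/12 + C

General solution: y = Ce^(5x^3/12)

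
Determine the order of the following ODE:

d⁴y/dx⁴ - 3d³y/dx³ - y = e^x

The order is 4 (highest derivative is of order 4).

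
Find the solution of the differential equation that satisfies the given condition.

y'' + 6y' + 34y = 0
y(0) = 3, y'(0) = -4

General solution: y = e^(-3x)(C₁cos(5x) + C₂sin(5x))
Complex roots r = -3 ± 5i
Applying ICs: C₁ = 3, C₂ = 1
Particular solution: y = e^(-3x)(3cos(5x) + sin(5x))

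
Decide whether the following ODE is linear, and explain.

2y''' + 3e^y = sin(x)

Nonlinear (e^y is nonlinear in y)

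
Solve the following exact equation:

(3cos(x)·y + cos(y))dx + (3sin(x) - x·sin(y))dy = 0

Verify exactness: ∂M/∂y = ∂N/∂x ✓
Find F(x,y) such that ∂F/∂x = M, ∂F/∂y = N
Solution: 3sin(x)·y + x·cos(y) = C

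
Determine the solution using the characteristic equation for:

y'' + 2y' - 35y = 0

Characteristic equation: r² + 2r - 35 = 0
Roots: r = 5, -7 (distinct real)
General solution: y = C₁e^(5x) + C₂e^(-7x)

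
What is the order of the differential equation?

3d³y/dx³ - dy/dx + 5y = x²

The order is 3 (highest derivative is of order 3).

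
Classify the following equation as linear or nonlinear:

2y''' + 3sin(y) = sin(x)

Nonlinear (sin(y) is nonlinear in y)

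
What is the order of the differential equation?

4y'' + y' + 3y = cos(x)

The order is 2 (highest derivative is of order 2).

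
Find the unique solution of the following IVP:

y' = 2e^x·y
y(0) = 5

General solution: y = Ce^(2e^x)
Applying IC y(0) = 5:
Particular solution: y = 5e^(2(e^x - 1))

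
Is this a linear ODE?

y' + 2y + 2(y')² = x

No. Nonlinear ((y')² term)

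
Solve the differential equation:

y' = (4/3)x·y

Separating variables and integrating:
ln|y| = 2x^2/3 + C

General solution: y = Ce^(2x^2/3)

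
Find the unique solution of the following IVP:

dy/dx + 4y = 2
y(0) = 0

General solution: y = 1/2 + Ce^(-4x)
Applying y(0) = 0: C = 0 - 1/2 = -1/2
Particular solution: y = 1/2 - (1/2)e^(-4x)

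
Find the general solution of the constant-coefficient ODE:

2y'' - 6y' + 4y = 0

Characteristic equation: 2r² - 6r + 4 = 0
Divide by 2: r² - 3r + 2 = 0
Roots: r = 2, 1 (distinct real)
General solution: y = C₁e^(2x) + C₂e^x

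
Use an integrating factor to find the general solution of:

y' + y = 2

Using integrating factor method:

General solution: y = 2 + Ce^(-x)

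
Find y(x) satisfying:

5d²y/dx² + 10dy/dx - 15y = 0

Characteristic equation: 5r² + 10r - 15 = 0
Divide by 5: r² + 2r - 3 = 0
Roots: r = 1, -3 (distinct real)
General solution: y = C₁e^x + C₂e^(-3x)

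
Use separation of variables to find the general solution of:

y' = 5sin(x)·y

Separating variables and integrating:
ln|y| = -5cos(x) + C

General solution: y = Ce^(-5cos(x))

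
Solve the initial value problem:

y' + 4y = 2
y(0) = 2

General solution: y = 1/2 + Ce^(-4x)
Applying y(0) = 2: C = 2 - 1/2 = 3/2
Particular solution: y = 1/2 + (3/2)e^(-4x)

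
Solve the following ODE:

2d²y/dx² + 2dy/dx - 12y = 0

Characteristic equation: 2r² + 2r - 12 = 0
Divide by 2: r² + r - 6 = 0
Roots: r = 2, -3 (distinct real)
General solution: y = C₁e^(2x) + C₂e^(-3x)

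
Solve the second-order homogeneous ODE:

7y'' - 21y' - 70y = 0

Characteristic equation: 7r² - 21r - 70 = 0
Divide by 7: r² - 3r - 10 = 0
Roots: r = 5, -2 (distinct real)
General solution: y = C₁e^(5x) + C₂e^(-2x)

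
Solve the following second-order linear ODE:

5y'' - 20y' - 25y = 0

Characteristic equation: 5r² - 20r - 25 = 0
Divide by 5: r² - 4r - 5 = 0
Roots: r = 5, -1 (distinct real)
General solution: y = C₁e^(5x) + C₂e^(-x)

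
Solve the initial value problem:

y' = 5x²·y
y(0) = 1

General solution: y = Ce^(5x³/3)
Applying IC y(0) = 1:
Particular solution: y = e^(5x³/3)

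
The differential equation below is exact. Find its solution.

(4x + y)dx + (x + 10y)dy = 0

Verify exactness: ∂M/∂y = ∂N/∂x ✓
Find F(x,y) such that ∂F/∂x = M, ∂F/∂y = N
Solution: 2x² + xy + 5y² = C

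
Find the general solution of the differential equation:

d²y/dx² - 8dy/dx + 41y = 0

Characteristic equation: r² - 8r + 41 = 0
Roots: r = 4 ± 5i (complex conjugates)
General solution: y = e^(4x)(C₁cos(5x) + C₂sin(5x))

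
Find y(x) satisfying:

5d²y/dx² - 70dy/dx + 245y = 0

Characteristic equation: 5r² - 70r + 245 = 0
Divide by 5: r² - 14r + 49 = 0
Factored: (r - 7)² = 0
Repeated root: r = 7
General solution: y = (C₁ + C₂x)e^(7x)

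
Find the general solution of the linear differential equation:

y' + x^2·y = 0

Using integrating factor method:

General solution: y = Ce^(-x^3/3)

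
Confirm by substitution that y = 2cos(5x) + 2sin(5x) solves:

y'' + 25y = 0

Verification:
y'' = -50cos(5x) - 50sin(5x)
y'' + 25y = 0 ✓

Yes, it is a solution.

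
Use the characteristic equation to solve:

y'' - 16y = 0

Characteristic equation: r² - 16 = 0
Roots: r = 4, -4 (distinct real)
General solution: y = C₁e^(4x) + C₂e^(-4x)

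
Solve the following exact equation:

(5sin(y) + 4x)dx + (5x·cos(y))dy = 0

Verify exactness: ∂M/∂y = ∂N/∂x ✓
Find F(x,y) such that ∂F/∂x = M, ∂F/∂y = N
Solution: 5x·sin(y) + 2x² = C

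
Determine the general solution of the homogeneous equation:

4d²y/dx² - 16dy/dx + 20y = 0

Characteristic equation: 4r² - 16r + 20 = 0
Divide by 4: r² - 4r + 5 = 0
Roots: r = 2 ± i (complex conjugates)
General solution: y = e^(2x)(C₁cos(x) + C₂sin(x))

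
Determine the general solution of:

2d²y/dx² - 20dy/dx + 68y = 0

Characteristic equation: 2r² - 20r + 68 = 0
Divide by 2: r² - 10r + 34 = 0
Roots: r = 5 ± 3i (complex conjugates)
General solution: y = e^(5x)(C₁cos(3x) + C₂sin(3x))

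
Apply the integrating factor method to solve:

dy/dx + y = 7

Using integrating factor method:

General solution: y = 7 + Ce^(-x)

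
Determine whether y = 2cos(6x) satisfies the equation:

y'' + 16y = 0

Verification:
y'' = -72cos(6x)
y'' + 16y ≠ 0 (frequency mismatch: got 36 instead of 16)

No, it is not a solution.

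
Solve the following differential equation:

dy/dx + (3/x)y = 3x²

Using integrating factor method:

General solution: y = (1/2)x^3 + Cx^(-3)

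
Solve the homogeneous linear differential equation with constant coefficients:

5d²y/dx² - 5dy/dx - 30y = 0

Characteristic equation: 5r² - 5r - 30 = 0
Divide by 5: r² - r - 6 = 0
Roots: r = 3, -2 (distinct real)
General solution: y = C₁e^(3x) + C₂e^(-2x)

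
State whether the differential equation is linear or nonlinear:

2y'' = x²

Linear (y and its derivatives appear to the first power only, no products of y terms)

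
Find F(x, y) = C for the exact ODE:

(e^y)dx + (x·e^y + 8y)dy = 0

Verify exactness: ∂M/∂y = ∂N/∂x ✓
Find F(x,y) such that ∂F/∂x = M, ∂F/∂y = N
Solution: x·e^y + 4y² = C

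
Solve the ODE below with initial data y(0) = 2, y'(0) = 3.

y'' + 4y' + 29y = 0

General solution: y = e^(-2x)(C₁cos(5x) + C₂sin(5x))
Complex roots r = -2 ± 5i
Applying ICs: C₁ = 2, C₂ = 7/5
Particular solution: y = e^(-2x)(2cos(5x) + (7/5)sin(5x))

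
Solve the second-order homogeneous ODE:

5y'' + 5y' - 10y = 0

Characteristic equation: 5r² + 5r - 10 = 0
Divide by 5: r² + r - 2 = 0
Roots: r = 1, -2 (distinct real)
General solution: y = C₁e^x + C₂e^(-2x)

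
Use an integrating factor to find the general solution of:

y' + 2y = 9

Using integrating factor method:

General solution: y = 9/2 + Ce^(-2x)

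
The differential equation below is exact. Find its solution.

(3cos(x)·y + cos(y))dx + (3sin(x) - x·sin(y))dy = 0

Verify exactness: ∂M/∂y = ∂N/∂x ✓
Find F(x,y) such that ∂F/∂x = M, ∂F/∂y = N
Solution: 3sin(x)·y + x·cos(y) = C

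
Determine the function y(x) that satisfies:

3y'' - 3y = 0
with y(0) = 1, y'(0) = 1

General solution: y = C₁e^x + C₂e^(-x)
Applying ICs: C₁ = 1, C₂ = 0
Particular solution: y = e^x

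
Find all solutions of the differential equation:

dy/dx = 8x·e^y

Separating variables and integrating:
-e^(-y) = 4x² + C

General solution: y = -ln(C - 4x²)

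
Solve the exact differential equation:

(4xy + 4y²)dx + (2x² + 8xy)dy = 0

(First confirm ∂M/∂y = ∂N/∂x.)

Verify exactness: ∂M/∂y = ∂N/∂x ✓
Find F(x,y) such that ∂F/∂x = M, ∂F/∂y = N
Solution: 2x²y + 4xy² = C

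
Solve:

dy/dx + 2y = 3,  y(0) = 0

General solution: y = 3/2 + Ce^(-2x)
Applying y(0) = 0: C = 0 - 3/2 = -3/2
Particular solution: y = 3/2 - (3/2)e^(-2x)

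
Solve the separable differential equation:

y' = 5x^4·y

Separating variables and integrating:
ln|y| = x^5 + C

General solution: y = Ce^(x^5)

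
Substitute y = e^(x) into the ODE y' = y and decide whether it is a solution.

Verification:
y = e^(x)
y' = e^(x)
y = e^(x)
y' = y ✓

Yes, it is a solution.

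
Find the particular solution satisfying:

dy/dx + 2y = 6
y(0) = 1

General solution: y = 3 + Ce^(-2x)
Applying y(0) = 1: C = 1 - 3 = -2
Particular solution: y = 3 - 2e^(-2x)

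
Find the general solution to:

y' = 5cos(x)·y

Separating variables and integrating:
ln|y| = 5sin(x) + C

General solution: y = Ce^(5sin(x))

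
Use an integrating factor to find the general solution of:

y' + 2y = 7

Using integrating factor method:

General solution: y = 7/2 + Ce^(-2x)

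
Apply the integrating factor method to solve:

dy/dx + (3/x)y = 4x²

Using integrating factor method:

General solution: y = (2/3)x^3 + Cx^(-3)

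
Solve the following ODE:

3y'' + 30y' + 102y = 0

Characteristic equation: 3r² + 30r + 102 = 0
Divide by 3: r² + 10r + 34 = 0
Roots: r = -5 ± 3i (complex conjugates)
General solution: y = e^(-5x)(C₁cos(3x) + C₂sin(3x))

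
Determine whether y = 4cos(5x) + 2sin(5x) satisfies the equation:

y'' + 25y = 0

Verification:
y'' = -100cos(5x) - 50sin(5x)
y'' + 25y = 0 ✓

Yes, it is a solution.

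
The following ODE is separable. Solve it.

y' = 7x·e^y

Separating variables and integrating:
-e^(-y) = 7x²/2 + C

General solution: y = -ln(C - 7x²/2)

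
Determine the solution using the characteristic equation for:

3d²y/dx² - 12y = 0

Characteristic equation: 3r² - 12 = 0
Divide by 3: r² - 4 = 0
Roots: r = 2, -2 (distinct real)
General solution: y = C₁e^(2x) + C₂e^(-2x)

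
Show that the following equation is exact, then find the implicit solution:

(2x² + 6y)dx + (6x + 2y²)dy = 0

Verify exactness: ∂M/∂y = ∂N/∂x ✓
Find F(x,y) such that ∂F/∂x = M, ∂F/∂y = N
Solution: 2x³/3 + 6xy + 2y³/3 = C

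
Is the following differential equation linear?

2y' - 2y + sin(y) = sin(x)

No. Nonlinear (sin(y) is nonlinear in y)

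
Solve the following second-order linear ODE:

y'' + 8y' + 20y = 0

Characteristic equation: r² + 8r + 20 = 0
Roots: r = -4 ± 2i (complex conjugates)
General solution: y = e^(-4x)(C₁cos(2x) + C₂sin(2x))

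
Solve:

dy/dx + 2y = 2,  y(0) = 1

General solution: y = 1 + Ce^(-2x)
Applying y(0) = 1: C = 1 - 1 = 0
Particular solution: y = 1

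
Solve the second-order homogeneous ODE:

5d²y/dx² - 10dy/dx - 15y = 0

Characteristic equation: 5r² - 10r - 15 = 0
Divide by 5: r² - 2r - 3 = 0
Roots: r = 3, -1 (distinct real)
General solution: y = C₁e^(3x) + C₂e^(-x)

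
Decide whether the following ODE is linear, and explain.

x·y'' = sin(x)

Linear (y and its derivatives appear to the first power only, no products of y terms)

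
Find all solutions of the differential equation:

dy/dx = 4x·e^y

Separating variables and integrating:
-e^(-y) = 2x² + C

General solution: y = -ln(C - 2x²)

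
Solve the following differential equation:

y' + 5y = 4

Using integrating factor method:

General solution: y = 4/5 + Ce^(-5x)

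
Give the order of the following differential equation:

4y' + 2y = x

The order is 1 (highest derivative is of order 1).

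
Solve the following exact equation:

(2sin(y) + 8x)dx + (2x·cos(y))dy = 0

Verify exactness: ∂M/∂y = ∂N/∂x ✓
Find F(x,y) such that ∂F/∂x = M, ∂F/∂y = N
Solution: 2x·sin(y) + 4x² = C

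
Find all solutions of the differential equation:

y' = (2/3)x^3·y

Separating variables and integrating:
ln|y| = x^4/6 + C

General solution: y = Ce^(x^4/6)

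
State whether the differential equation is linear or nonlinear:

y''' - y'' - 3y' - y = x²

Linear (y and its derivatives appear to the first power only, no products of y terms)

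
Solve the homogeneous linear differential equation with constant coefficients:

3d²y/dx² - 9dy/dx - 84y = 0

Characteristic equation: 3r² - 9r - 84 = 0
Divide by 3: r² - 3r - 28 = 0
Roots: r = 7, -4 (distinct real)
General solution: y = C₁e^(7x) + C₂e^(-4x)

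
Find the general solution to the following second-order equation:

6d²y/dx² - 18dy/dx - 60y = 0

Characteristic equation: 6r² - 18r - 60 = 0
Divide by 6: r² - 3r - 10 = 0
Roots: r = 5, -2 (distinct real)
General solution: y = C₁e^(5x) + C₂e^(-2x)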